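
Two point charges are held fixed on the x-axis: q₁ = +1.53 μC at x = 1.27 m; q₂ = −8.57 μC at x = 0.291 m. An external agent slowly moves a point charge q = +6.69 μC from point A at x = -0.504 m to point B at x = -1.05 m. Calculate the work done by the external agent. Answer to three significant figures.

For quasistatic motion the external work equals the change in potential energy: W_ext = qΔV = q(V_B − V_A).
At A: distances to the source charges are 1.77 m, 0.795 m; V_A = Σ kqᵢ/rᵢ = -8.92×10⁴ V.
At B: distances to the source charges are 2.32 m, 1.34 m; V_B = Σ kqᵢ/rᵢ = -5.15×10⁴ V.
ΔV = V_B − V_A = 3.76×10⁴ V.
W_ext = qΔV = (6.69×10⁻⁶ C)(3.76×10⁴ V) = 0.252 J.

0.252 J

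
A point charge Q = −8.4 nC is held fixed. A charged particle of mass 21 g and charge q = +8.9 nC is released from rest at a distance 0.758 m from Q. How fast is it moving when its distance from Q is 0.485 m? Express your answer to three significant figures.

6.89×10⁻³ m/s

Only the electrostatic force acts, so mechanical energy is conserved: ½mv² = U₁ − U₂ = kQq(1/r₁ − 1/r₂).
U₁ − U₂ = (8.99×10⁹ N·m²/C²)(-8.40×10⁻⁹ C)(8.90×10⁻⁹ C)(1/0.758 − 1/0.485) = 4.99×10⁻⁷ J.
v = √(2·4.99×10⁻⁷/0.0210) = 6.89×10⁻³ m/s.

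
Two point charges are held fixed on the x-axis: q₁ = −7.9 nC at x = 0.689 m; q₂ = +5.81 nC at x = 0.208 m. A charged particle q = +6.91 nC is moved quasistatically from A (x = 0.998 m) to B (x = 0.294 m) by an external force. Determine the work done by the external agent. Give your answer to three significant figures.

4.09×10⁻⁶ J

For quasistatic motion the external work equals the change in potential energy: W_ext = qΔV = q(V_B − V_A).
At A: distances to the source charges are 0.309 m, 0.790 m; V_A = Σ kqᵢ/rᵢ = -164 V.
At B: distances to the source charges are 0.395 m, 0.0860 m; V_B = Σ kqᵢ/rᵢ = 428 V.
ΔV = V_B − V_A = 591 V.
W_ext = qΔV = (6.91×10⁻⁹ C)(591 V) = 4.09×10⁻⁶ J.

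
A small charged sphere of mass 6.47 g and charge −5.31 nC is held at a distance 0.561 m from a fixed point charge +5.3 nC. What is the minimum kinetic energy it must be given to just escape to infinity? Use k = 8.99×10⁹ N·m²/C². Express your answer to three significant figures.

4.51×10⁻⁷ J

To just escape, total mechanical energy must reach zero at infinity: ½mv²_min + U = 0, so ½mv²_min = −U = |kQq|/r.
|U| = |kQq|/r = (8.99×10⁹ N·m²/C²)(5.30×10⁻⁹)(5.31×10⁻⁹)/(0.561) = 4.51×10⁻⁷ J.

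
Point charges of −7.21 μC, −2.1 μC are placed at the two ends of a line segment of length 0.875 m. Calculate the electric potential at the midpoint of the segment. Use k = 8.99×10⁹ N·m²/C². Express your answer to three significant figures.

Electric potential is a scalar, so the contributions from each charge add algebraically: V = Σ kqᵢ/rᵢ.
Each charge is 0.438 m from the midpoint.
V = k[(-7.21×10⁻⁶)/(0.438) + (-2.10×10⁻⁶)/(0.438)] = -1.91×10⁵ V.

-1.91×10⁵ V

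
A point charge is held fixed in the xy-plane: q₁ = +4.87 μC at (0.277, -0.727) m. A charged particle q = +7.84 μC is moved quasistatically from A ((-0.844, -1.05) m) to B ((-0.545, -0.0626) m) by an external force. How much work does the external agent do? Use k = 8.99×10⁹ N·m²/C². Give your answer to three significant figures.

0.0305 J

For quasistatic motion the external work equals the change in potential energy: W_ext = qΔV = q(V_B − V_A).
At A: distance to the source charge is 1.17 m; V_A = kq₁/r = 3.75×10⁴ V.
At B: distance to the source charge is 1.06 m; V_B = kq₁/r = 4.14×10⁴ V.
ΔV = V_B − V_A = 3890 V.
W_ext = qΔV = (7.84×10⁻⁶ C)(3890 V) = 0.0305 J.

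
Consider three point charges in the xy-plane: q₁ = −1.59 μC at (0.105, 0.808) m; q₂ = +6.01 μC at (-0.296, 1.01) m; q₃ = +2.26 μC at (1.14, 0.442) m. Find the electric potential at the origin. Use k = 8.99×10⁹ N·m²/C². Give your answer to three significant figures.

Electric potential is a scalar, so the contributions from each charge add algebraically: V = Σ kqᵢ/rᵢ.
Distances from the field point to each charge: r₁ = 0.815 m, r₂ = 1.05 m, r₃ = 1.22 m.
V = k[(-1.59×10⁻⁶)/(0.815) + (6.01×10⁻⁶)/(1.05) + (2.26×10⁻⁶)/(1.22)] = 5.04×10⁴ V.

5.04×10⁴ V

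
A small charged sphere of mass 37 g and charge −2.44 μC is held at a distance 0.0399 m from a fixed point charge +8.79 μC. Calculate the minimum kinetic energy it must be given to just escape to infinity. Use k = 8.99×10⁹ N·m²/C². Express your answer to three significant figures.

To just escape, total mechanical energy must reach zero at infinity: ½mv²_min + U = 0, so ½mv²_min = −U = |kQq|/r.
|U| = |kQq|/r = (8.99×10⁹ N·m²/C²)(8.79×10⁻⁶)(2.44×10⁻⁶)/(0.0399) = 4.83 J.

4.83 J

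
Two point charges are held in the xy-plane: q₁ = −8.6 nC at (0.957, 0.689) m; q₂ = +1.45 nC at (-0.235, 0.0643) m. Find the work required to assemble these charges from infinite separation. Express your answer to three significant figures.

-8.33×10⁻⁸ J

The work to assemble the configuration equals its total potential energy, U = Σ kqᵢqⱼ/rᵢⱼ over all pairs.
Pair separations: r₁₂ = 1.35 m.
U = (-8.33×10⁻⁸) = -8.33×10⁻⁸ J.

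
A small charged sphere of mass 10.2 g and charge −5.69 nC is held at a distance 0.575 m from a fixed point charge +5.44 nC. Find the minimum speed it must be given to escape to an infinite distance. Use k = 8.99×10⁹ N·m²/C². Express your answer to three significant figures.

9.74×10⁻³ m/s

To just escape, total mechanical energy must reach zero at infinity: ½mv²_min + U = 0, so ½mv²_min = −U = |kQq|/r.
|U| = |kQq|/r = (8.99×10⁹ N·m²/C²)(5.44×10⁻⁹)(5.69×10⁻⁹)/(0.575) = 4.84×10⁻⁷ J.
v_min = √(2|U|/m) = √(2·4.84×10⁻⁷/0.0102) = 9.74×10⁻³ m/s.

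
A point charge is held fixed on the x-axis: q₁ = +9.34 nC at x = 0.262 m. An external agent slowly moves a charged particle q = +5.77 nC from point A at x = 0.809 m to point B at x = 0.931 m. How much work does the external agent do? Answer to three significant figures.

-1.62×10⁻⁷ J

For quasistatic motion the external work equals the change in potential energy: W_ext = qΔV = q(V_B − V_A).
At A: distance to the source charge is 0.547 m; V_A = kq₁/r = 154 V.
At B: distance to the source charge is 0.669 m; V_B = kq₁/r = 126 V.
ΔV = V_B − V_A = -28.0 V.
W_ext = qΔV = (5.77×10⁻⁹ C)(-28.0 V) = -1.62×10⁻⁷ J.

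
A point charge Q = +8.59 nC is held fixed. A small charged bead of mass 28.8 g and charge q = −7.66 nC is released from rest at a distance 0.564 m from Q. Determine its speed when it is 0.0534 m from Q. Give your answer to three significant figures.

Only the electrostatic force acts, so mechanical energy is conserved: ½mv² = U₁ − U₂ = kQq(1/r₁ − 1/r₂).
U₁ − U₂ = (8.99×10⁹ N·m²/C²)(8.59×10⁻⁹ C)(-7.66×10⁻⁹ C)(1/0.564 − 1/0.0534) = 1.00×10⁻⁵ J.
v = √(2·1.00×10⁻⁵/0.0288) = 0.0264 m/s.

0.0264 m/s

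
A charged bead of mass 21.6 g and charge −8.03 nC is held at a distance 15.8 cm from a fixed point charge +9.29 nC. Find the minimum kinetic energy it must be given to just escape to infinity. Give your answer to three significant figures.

4.24×10⁻⁶ J

To just escape, total mechanical energy must reach zero at infinity: ½mv²_min + U = 0, so ½mv²_min = −U = |kQq|/r.
|U| = |kQq|/r = (8.99×10⁹ N·m²/C²)(9.29×10⁻⁹)(8.03×10⁻⁹)/(0.158) = 4.24×10⁻⁶ J.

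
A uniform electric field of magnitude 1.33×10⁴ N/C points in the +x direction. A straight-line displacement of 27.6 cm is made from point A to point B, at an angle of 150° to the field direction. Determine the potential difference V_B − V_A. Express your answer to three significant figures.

Only the component of displacement along E changes the potential: ΔV = −E·d·cosθ.
ΔV = −(1.33×10⁴ V/m)(0.276 m)cos150° = 3180 V.

3180 V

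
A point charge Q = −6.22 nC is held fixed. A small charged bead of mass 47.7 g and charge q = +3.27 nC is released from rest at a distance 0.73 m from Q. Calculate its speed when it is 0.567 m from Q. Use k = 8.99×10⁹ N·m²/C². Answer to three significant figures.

1.74×10⁻³ m/s

Only the electrostatic force acts, so mechanical energy is conserved: ½mv² = U₁ − U₂ = kQq(1/r₁ − 1/r₂).
U₁ − U₂ = (8.99×10⁹ N·m²/C²)(-6.22×10⁻⁹ C)(3.27×10⁻⁹ C)(1/0.730 − 1/0.567) = 7.20×10⁻⁸ J.
v = √(2·7.20×10⁻⁸/0.0477) = 1.74×10⁻³ m/s.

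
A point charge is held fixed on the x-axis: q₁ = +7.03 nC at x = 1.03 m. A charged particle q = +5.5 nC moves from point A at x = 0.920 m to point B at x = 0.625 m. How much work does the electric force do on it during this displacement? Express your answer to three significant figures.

2.30×10⁻⁶ J

The work done by the electric force is W_field = −ΔU = −q(V_B − V_A) = q(V_A − V_B).
At A: distance to the source charge is 0.110 m; V_A = kq₁/r = 575 V.
At B: distance to the source charge is 0.405 m; V_B = kq₁/r = 156 V.
ΔV = V_B − V_A = -418 V.
W_field = −qΔV = −(5.50×10⁻⁹ C)(-418 V) = 2.30×10⁻⁶ J.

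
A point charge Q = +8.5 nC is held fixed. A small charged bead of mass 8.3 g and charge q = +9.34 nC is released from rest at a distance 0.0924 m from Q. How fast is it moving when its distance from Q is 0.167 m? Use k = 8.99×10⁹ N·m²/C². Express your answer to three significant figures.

Only the electrostatic force acts, so mechanical energy is conserved: ½mv² = U₁ − U₂ = kQq(1/r₁ − 1/r₂).
U₁ − U₂ = (8.99×10⁹ N·m²/C²)(8.50×10⁻⁹ C)(9.34×10⁻⁹ C)(1/0.0924 − 1/0.167) = 3.45×10⁻⁶ J.
v = √(2·3.45×10⁻⁶/8.30×10⁻³) = 0.0288 m/s.

0.0288 m/s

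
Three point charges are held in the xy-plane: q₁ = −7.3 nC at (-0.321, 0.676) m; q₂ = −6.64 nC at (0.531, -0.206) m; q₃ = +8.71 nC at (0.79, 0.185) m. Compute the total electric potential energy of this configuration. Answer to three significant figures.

The assembly work is the sum of pairwise potential energies, U = Σ_{i<j} kqᵢqⱼ/rᵢⱼ.
Pair separations: r₁₂ = 1.23 m, r₁₃ = 1.21 m, r₂₃ = 0.469 m.
U = (3.55×10⁻⁷) + (-4.71×10⁻⁷) + (-1.11×10⁻⁶) = -1.22×10⁻⁶ J.

-1.22×10⁻⁶ J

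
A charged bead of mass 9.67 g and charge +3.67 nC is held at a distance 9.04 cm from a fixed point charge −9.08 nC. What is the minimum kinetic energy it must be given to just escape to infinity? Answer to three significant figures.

3.31×10⁻⁶ J

To just escape, total mechanical energy must reach zero at infinity: ½mv²_min + U = 0, so ½mv²_min = −U = |kQq|/r.
|U| = |kQq|/r = (8.99×10⁹ N·m²/C²)(9.08×10⁻⁹)(3.67×10⁻⁹)/(0.0904) = 3.31×10⁻⁶ J.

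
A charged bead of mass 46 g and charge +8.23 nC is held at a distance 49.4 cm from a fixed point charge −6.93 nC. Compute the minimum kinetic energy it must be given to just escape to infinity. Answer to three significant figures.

1.04×10⁻⁶ J

To just escape, total mechanical energy must reach zero at infinity: ½mv²_min + U = 0, so ½mv²_min = −U = |kQq|/r.
|U| = |kQq|/r = (8.99×10⁹ N·m²/C²)(6.93×10⁻⁹)(8.23×10⁻⁹)/(0.494) = 1.04×10⁻⁶ J.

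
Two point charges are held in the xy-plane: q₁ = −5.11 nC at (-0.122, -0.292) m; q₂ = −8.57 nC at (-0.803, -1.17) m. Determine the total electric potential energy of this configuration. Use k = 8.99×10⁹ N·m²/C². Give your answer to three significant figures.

The work to assemble the configuration equals its total potential energy, U = Σ kqᵢqⱼ/rᵢⱼ over all pairs.
Pair separations: r₁₂ = 1.11 m.
U = (3.54×10⁻⁷) = 3.54×10⁻⁷ J.

3.54×10⁻⁷ J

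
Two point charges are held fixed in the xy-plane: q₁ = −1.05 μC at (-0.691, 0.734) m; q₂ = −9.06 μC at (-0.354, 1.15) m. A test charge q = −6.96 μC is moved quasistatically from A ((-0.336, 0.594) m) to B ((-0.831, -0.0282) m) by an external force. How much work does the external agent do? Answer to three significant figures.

For quasistatic motion the external work equals the change in potential energy: W_ext = qΔV = q(V_B − V_A).
At A: distances to the source charges are 0.382 m, 0.556 m; V_A = Σ kqᵢ/rᵢ = -1.71×10⁵ V.
At B: distances to the source charges are 0.775 m, 1.27 m; V_B = Σ kqᵢ/rᵢ = -7.63×10⁴ V.
ΔV = V_B − V_A = 9.49×10⁴ V.
W_ext = qΔV = (-6.96×10⁻⁶ C)(9.49×10⁴ V) = -0.660 J.

-0.660 J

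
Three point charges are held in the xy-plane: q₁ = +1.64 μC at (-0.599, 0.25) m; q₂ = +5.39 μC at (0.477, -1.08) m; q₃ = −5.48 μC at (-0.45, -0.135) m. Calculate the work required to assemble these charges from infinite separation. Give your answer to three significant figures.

-0.350 J

The assembly work is the sum of pairwise potential energies, U = Σ_{i<j} kqᵢqⱼ/rᵢⱼ.
Pair separations: r₁₂ = 1.71 m, r₁₃ = 0.413 m, r₂₃ = 1.32 m.
U = (0.0465) + (-0.196) + (-0.201) = -0.350 J.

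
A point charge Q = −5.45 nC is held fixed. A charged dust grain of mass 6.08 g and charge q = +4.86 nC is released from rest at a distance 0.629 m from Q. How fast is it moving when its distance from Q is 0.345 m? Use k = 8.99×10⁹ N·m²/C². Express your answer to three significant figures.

Only the electrostatic force acts, so mechanical energy is conserved: ½mv² = U₁ − U₂ = kQq(1/r₁ − 1/r₂).
U₁ − U₂ = (8.99×10⁹ N·m²/C²)(-5.45×10⁻⁹ C)(4.86×10⁻⁹ C)(1/0.629 − 1/0.345) = 3.12×10⁻⁷ J.
v = √(2·3.12×10⁻⁷/6.08×10⁻³) = 0.0101 m/s.

0.0101 m/s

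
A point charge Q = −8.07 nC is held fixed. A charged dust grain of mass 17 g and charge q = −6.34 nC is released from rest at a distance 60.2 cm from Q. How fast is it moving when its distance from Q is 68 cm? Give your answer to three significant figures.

3.21×10⁻³ m/s

Only the electrostatic force acts, so mechanical energy is conserved: ½mv² = U₁ − U₂ = kQq(1/r₁ − 1/r₂).
U₁ − U₂ = (8.99×10⁹ N·m²/C²)(-8.07×10⁻⁹ C)(-6.34×10⁻⁹ C)(1/0.602 − 1/0.680) = 8.76×10⁻⁸ J.
v = √(2·8.76×10⁻⁸/0.0170) = 3.21×10⁻³ m/s.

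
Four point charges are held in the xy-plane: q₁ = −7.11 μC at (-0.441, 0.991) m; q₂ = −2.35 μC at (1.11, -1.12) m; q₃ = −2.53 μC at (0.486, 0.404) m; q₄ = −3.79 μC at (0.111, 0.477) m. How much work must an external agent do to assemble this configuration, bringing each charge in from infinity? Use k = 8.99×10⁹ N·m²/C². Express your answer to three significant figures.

0.827 J

The assembly work is the sum of pairwise potential energies, U = Σ_{i<j} kqᵢqⱼ/rᵢⱼ.
Pair separations: r₁₂ = 2.62 m, r₁₃ = 1.10 m, r₁₄ = 0.754 m, r₂₃ = 1.65 m, r₂₄ = 1.88 m, r₃₄ = 0.382 m.
Summing all 6 pair terms gives U = 0.827 J.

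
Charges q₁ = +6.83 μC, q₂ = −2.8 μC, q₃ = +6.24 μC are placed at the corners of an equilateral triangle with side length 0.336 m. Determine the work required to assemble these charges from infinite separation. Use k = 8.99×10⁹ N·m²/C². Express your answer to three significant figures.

0.161 J

The assembly work is the sum of pairwise potential energies, U = Σ_{i<j} kqᵢqⱼ/rᵢⱼ.
All three pair separations equal the side length, 0.336 m.
U = (-0.512) + (1.14) + (-0.467) = 0.161 J.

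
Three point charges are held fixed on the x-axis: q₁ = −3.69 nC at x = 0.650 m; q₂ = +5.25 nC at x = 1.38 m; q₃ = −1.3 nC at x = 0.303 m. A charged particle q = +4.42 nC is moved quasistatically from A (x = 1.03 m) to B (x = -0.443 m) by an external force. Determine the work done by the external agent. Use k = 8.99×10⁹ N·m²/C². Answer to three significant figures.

-2.28×10⁻⁷ J

For quasistatic motion the external work equals the change in potential energy: W_ext = qΔV = q(V_B − V_A).
At A: distances to the source charges are 0.380 m, 0.350 m, 0.727 m; V_A = Σ kqᵢ/rᵢ = 31.5 V.
At B: distances to the source charges are 1.09 m, 1.82 m, 0.746 m; V_B = Σ kqᵢ/rᵢ = -20.1 V.
ΔV = V_B − V_A = -51.6 V.
W_ext = qΔV = (4.42×10⁻⁹ C)(-51.6 V) = -2.28×10⁻⁷ J.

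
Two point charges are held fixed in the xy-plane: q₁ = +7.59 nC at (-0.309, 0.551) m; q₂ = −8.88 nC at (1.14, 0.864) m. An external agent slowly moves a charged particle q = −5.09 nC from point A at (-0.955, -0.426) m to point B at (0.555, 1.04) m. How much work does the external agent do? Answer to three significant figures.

For quasistatic motion the external work equals the change in potential energy: W_ext = qΔV = q(V_B − V_A).
At A: distances to the source charges are 1.17 m, 2.46 m; V_A = Σ kqᵢ/rᵢ = 25.8 V.
At B: distances to the source charges are 0.993 m, 0.611 m; V_B = Σ kqᵢ/rᵢ = -61.9 V.
ΔV = V_B − V_A = -87.8 V.
W_ext = qΔV = (-5.09×10⁻⁹ C)(-87.8 V) = 4.47×10⁻⁷ J.

4.47×10⁻⁷ J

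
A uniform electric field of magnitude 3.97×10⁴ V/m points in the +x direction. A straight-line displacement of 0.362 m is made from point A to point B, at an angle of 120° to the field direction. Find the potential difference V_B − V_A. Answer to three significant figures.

7190 V

Only the component of displacement along E changes the potential: ΔV = −E·d·cosθ.
ΔV = −(3.97×10⁴ V/m)(0.362 m)cos120° = 7190 V.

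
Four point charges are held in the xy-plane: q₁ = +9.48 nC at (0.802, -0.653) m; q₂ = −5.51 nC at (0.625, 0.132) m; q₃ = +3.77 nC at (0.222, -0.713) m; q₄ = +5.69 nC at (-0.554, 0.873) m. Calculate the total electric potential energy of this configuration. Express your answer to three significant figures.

The work to assemble the configuration equals its total potential energy, U = Σ kqᵢqⱼ/rᵢⱼ over all pairs.
Pair separations: r₁₂ = 0.805 m, r₁₃ = 0.583 m, r₁₄ = 2.04 m, r₂₃ = 0.936 m, r₂₄ = 1.39 m, r₃₄ = 1.77 m.
Summing all 6 pair terms gives U = -8.76×10⁻⁸ J.

-8.76×10⁻⁸ J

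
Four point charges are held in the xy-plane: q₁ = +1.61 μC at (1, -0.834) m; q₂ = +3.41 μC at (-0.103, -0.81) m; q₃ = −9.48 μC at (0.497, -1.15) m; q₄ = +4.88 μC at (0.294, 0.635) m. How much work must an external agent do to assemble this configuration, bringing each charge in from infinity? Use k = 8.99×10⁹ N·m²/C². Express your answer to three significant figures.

The assembly work is the sum of pairwise potential energies, U = Σ_{i<j} kqᵢqⱼ/rᵢⱼ.
Pair separations: r₁₂ = 1.10 m, r₁₃ = 0.594 m, r₁₄ = 1.63 m, r₂₃ = 0.690 m, r₂₄ = 1.50 m, r₃₄ = 1.80 m.
Summing all 6 pair terms gives U = -0.696 J.

-0.696 J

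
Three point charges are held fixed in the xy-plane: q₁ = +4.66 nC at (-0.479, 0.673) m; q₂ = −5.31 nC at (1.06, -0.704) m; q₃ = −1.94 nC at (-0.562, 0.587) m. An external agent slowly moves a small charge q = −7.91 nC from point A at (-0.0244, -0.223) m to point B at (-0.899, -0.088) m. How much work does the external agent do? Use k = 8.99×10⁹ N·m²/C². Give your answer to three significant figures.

-1.45×10⁻⁷ J

For quasistatic motion the external work equals the change in potential energy: W_ext = qΔV = q(V_B − V_A).
At A: distances to the source charges are 1.00 m, 1.19 m, 0.972 m; V_A = Σ kqᵢ/rᵢ = -16.5 V.
At B: distances to the source charges are 0.869 m, 2.05 m, 0.754 m; V_B = Σ kqᵢ/rᵢ = 1.83 V.
ΔV = V_B − V_A = 18.3 V.
W_ext = qΔV = (-7.91×10⁻⁹ C)(18.3 V) = -1.45×10⁻⁷ J.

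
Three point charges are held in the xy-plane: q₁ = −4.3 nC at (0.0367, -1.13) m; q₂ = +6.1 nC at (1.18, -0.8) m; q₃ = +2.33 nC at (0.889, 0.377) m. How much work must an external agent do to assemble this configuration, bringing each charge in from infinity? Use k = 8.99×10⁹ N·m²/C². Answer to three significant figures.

The assembly work is the sum of pairwise potential energies, U = Σ_{i<j} kqᵢqⱼ/rᵢⱼ.
Pair separations: r₁₂ = 1.19 m, r₁₃ = 1.73 m, r₂₃ = 1.21 m.
U = (-1.98×10⁻⁷) + (-5.20×10⁻⁸) + (1.05×10⁻⁷) = -1.45×10⁻⁷ J.

-1.45×10⁻⁷ J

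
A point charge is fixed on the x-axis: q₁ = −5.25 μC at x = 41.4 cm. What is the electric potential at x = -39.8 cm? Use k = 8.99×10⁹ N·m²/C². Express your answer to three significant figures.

-5.81×10⁴ V

Electric potential is a scalar, so the contributions from each charge add algebraically: V = Σ kqᵢ/rᵢ.
V = k[(-5.25×10⁻⁶)/(0.812)] = -5.81×10⁴ V.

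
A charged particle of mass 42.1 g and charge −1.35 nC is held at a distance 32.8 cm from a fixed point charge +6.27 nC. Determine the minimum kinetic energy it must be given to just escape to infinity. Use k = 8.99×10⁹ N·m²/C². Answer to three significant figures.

To just escape, total mechanical energy must reach zero at infinity: ½mv²_min + U = 0, so ½mv²_min = −U = |kQq|/r.
|U| = |kQq|/r = (8.99×10⁹ N·m²/C²)(6.27×10⁻⁹)(1.35×10⁻⁹)/(0.328) = 2.32×10⁻⁷ J.

2.32×10⁻⁷ J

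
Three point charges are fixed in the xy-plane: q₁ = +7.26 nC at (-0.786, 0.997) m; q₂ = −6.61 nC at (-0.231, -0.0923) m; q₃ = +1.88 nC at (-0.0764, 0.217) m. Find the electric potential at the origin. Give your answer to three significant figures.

Electric potential is a scalar, so the contributions from each charge add algebraically: V = Σ kqᵢ/rᵢ.
Distances from the field point to each charge: r₁ = 1.27 m, r₂ = 0.249 m, r₃ = 0.230 m.
V = k[(7.26×10⁻⁹)/(1.27) + (-6.61×10⁻⁹)/(0.249) + (1.88×10⁻⁹)/(0.230)] = -114 V.

-114 V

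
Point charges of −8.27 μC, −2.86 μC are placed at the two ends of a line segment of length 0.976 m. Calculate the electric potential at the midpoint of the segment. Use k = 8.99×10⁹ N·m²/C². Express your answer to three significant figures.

-2.05×10⁵ V

Electric potential is a scalar, so the contributions from each charge add algebraically: V = Σ kqᵢ/rᵢ.
Each charge is 0.488 m from the midpoint.
V = k[(-8.27×10⁻⁶)/(0.488) + (-2.86×10⁻⁶)/(0.488)] = -2.05×10⁵ V.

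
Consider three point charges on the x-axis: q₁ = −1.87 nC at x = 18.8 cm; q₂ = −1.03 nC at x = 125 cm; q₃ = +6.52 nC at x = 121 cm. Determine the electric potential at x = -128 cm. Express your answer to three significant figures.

8.43 V

The total potential is the scalar sum of each charge's contribution, V = Σ kqᵢ/rᵢ.
Distances from the field point to each charge: r₁ = 1.47 m, r₂ = 2.53 m, r₃ = 2.49 m.
V = k[(-1.87×10⁻⁹)/(1.47) + (-1.03×10⁻⁹)/(2.53) + (6.52×10⁻⁹)/(2.49)] = 8.43 V.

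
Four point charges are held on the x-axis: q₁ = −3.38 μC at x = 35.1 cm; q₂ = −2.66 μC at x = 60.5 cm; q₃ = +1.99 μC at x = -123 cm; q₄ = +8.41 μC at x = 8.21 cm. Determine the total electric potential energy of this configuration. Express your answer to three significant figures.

The work to assemble the configuration equals its total potential energy, U = Σ kqᵢqⱼ/rᵢⱼ over all pairs.
Pair separations: r₁₂ = 0.254 m, r₁₃ = 1.58 m, r₁₄ = 0.269 m, r₂₃ = 1.83 m, r₂₄ = 0.523 m, r₃₄ = 1.31 m.
Summing all 6 pair terms gives U = -0.966 J.

-0.966 J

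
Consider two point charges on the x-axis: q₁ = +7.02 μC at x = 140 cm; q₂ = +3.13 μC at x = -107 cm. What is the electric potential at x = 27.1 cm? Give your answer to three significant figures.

The total potential is the scalar sum of each charge's contribution, V = Σ kqᵢ/rᵢ.
Distances from the field point to each charge: r₁ = 1.13 m, r₂ = 1.34 m.
V = k[(7.02×10⁻⁶)/(1.13) + (3.13×10⁻⁶)/(1.34)] = 7.69×10⁴ V.

7.69×10⁴ V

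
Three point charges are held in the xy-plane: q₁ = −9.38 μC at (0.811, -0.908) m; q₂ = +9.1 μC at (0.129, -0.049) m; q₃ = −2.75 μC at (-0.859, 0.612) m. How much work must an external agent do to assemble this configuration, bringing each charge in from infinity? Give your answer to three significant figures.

-0.786 J

The assembly work is the sum of pairwise potential energies, U = Σ_{i<j} kqᵢqⱼ/rᵢⱼ.
Pair separations: r₁₂ = 1.10 m, r₁₃ = 2.26 m, r₂₃ = 1.19 m.
U = (-0.700) + (0.103) + (-0.189) = -0.786 J.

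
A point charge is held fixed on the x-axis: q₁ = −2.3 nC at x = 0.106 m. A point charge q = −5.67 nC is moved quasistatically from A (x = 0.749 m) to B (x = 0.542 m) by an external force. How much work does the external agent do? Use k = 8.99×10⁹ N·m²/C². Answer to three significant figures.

For quasistatic motion the external work equals the change in potential energy: W_ext = qΔV = q(V_B − V_A).
At A: distance to the source charge is 0.643 m; V_A = kq₁/r = -32.2 V.
At B: distance to the source charge is 0.436 m; V_B = kq₁/r = -47.4 V.
ΔV = V_B − V_A = -15.3 V.
W_ext = qΔV = (-5.67×10⁻⁹ C)(-15.3 V) = 8.66×10⁻⁸ J.

8.66×10⁻⁸ J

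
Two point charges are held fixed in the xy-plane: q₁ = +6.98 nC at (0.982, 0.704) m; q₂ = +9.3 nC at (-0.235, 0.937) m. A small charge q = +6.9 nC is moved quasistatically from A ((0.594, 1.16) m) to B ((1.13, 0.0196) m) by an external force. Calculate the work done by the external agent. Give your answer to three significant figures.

For quasistatic motion the external work equals the change in potential energy: W_ext = qΔV = q(V_B − V_A).
At A: distances to the source charges are 0.599 m, 0.858 m; V_A = Σ kqᵢ/rᵢ = 202 V.
At B: distances to the source charges are 0.700 m, 1.64 m; V_B = Σ kqᵢ/rᵢ = 140 V.
ΔV = V_B − V_A = -61.7 V.
W_ext = qΔV = (6.90×10⁻⁹ C)(-61.7 V) = -4.26×10⁻⁷ J.

-4.26×10⁻⁷ J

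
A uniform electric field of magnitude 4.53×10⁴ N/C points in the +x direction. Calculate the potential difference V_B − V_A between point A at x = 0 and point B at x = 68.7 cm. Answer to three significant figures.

-3.11×10⁴ V

In a uniform field, potential decreases in the direction of E: V_B − V_A = −E·Δx.
V_B − V_A = −(4.53×10⁴ V/m)(0.687 m) = -3.11×10⁴ V.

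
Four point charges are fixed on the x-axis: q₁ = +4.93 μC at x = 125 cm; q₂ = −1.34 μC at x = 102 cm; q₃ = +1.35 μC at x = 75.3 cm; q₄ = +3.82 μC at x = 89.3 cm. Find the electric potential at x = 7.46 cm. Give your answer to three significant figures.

8.48×10⁴ V

Electric potential is a scalar, so the contributions from each charge add algebraically: V = Σ kqᵢ/rᵢ.
Distances from the field point to each charge: r₁ = 1.18 m, r₂ = 0.945 m, r₃ = 0.678 m, r₄ = 0.818 m.
V = k[(4.93×10⁻⁶)/(1.18) + (-1.34×10⁻⁶)/(0.945) + (1.35×10⁻⁶)/(0.678) + (3.82×10⁻⁶)/(0.818)] = 8.48×10⁴ V.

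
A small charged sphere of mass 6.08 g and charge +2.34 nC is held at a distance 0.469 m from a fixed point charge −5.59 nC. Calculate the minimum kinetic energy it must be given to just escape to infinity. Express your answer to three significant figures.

2.51×10⁻⁷ J

To just escape, total mechanical energy must reach zero at infinity: ½mv²_min + U = 0, so ½mv²_min = −U = |kQq|/r.
|U| = |kQq|/r = (8.99×10⁹ N·m²/C²)(5.59×10⁻⁹)(2.34×10⁻⁹)/(0.469) = 2.51×10⁻⁷ J.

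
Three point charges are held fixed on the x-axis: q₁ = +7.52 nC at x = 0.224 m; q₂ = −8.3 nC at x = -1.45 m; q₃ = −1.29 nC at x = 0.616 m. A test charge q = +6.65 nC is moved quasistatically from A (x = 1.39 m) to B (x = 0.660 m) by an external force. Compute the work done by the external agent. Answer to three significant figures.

For quasistatic motion the external work equals the change in potential energy: W_ext = qΔV = q(V_B − V_A).
At A: distances to the source charges are 1.17 m, 2.84 m, 0.774 m; V_A = Σ kqᵢ/rᵢ = 16.7 V.
At B: distances to the source charges are 0.436 m, 2.11 m, 0.0440 m; V_B = Σ kqᵢ/rᵢ = -144 V.
ΔV = V_B − V_A = -161 V.
W_ext = qΔV = (6.65×10⁻⁹ C)(-161 V) = -1.07×10⁻⁶ J.

-1.07×10⁻⁶ J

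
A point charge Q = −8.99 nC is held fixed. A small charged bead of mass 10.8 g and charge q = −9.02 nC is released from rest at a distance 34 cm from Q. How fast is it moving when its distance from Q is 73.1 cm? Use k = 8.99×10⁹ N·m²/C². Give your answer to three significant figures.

0.0146 m/s

Only the electrostatic force acts, so mechanical energy is conserved: ½mv² = U₁ − U₂ = kQq(1/r₁ − 1/r₂).
U₁ − U₂ = (8.99×10⁹ N·m²/C²)(-8.99×10⁻⁹ C)(-9.02×10⁻⁹ C)(1/0.340 − 1/0.731) = 1.15×10⁻⁶ J.
v = √(2·1.15×10⁻⁶/0.0108) = 0.0146 m/s.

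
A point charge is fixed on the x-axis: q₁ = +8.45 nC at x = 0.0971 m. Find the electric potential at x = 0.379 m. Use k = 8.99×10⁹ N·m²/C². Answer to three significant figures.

The total potential is the scalar sum of each charge's contribution, V = Σ kqᵢ/rᵢ.
V = k[(8.45×10⁻⁹)/(0.282)] = 269 V.

269 V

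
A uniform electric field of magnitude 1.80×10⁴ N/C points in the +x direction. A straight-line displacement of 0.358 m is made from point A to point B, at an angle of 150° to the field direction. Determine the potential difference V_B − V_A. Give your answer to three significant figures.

5580 V

Only the component of displacement along E changes the potential: ΔV = −E·d·cosθ.
ΔV = −(1.80×10⁴ V/m)(0.358 m)cos150° = 5580 V.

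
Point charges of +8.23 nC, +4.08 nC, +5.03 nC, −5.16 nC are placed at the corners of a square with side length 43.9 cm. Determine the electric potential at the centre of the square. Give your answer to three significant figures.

Electric potential is a scalar, so the contributions from each charge add algebraically: V = Σ kqᵢ/rᵢ.
The distance from each corner to the centre is a√2/2 = 0.310 m.
V = k[(8.23×10⁻⁹)/(0.310) + (4.08×10⁻⁹)/(0.310) + (5.03×10⁻⁹)/(0.310) + (-5.16×10⁻⁹)/(0.310)] = 353 V.

353 V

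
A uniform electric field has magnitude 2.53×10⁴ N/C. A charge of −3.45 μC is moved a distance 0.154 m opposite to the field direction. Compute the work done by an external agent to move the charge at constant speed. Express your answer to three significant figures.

The potential change for a displacement 0.154 m opposite to the field direction is ΔV = +Ed = 3900 V.
W_ext = qΔV = -0.0134 J.

-0.0134 J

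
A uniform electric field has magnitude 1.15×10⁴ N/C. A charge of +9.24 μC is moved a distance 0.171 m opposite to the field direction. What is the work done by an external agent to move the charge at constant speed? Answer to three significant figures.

The potential change for a displacement 0.171 m opposite to the field direction is ΔV = +Ed = 1970 V.
W_ext = qΔV = 0.0182 J.

0.0182 J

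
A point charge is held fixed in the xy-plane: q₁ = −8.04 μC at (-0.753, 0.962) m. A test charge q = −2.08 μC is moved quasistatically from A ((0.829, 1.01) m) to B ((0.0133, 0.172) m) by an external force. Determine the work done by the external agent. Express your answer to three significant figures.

For quasistatic motion the external work equals the change in potential energy: W_ext = qΔV = q(V_B − V_A).
At A: distance to the source charge is 1.58 m; V_A = kq₁/r = -4.57×10⁴ V.
At B: distance to the source charge is 1.10 m; V_B = kq₁/r = -6.57×10⁴ V.
ΔV = V_B − V_A = -2.00×10⁴ V.
W_ext = qΔV = (-2.08×10⁻⁶ C)(-2.00×10⁴ V) = 0.0416 J.

0.0416 J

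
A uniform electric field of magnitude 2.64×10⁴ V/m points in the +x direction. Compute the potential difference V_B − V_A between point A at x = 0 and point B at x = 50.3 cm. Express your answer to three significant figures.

In a uniform field, potential decreases in the direction of E: V_B − V_A = −E·Δx.
V_B − V_A = −(2.64×10⁴ V/m)(0.503 m) = -1.33×10⁴ V.

-1.33×10⁴ V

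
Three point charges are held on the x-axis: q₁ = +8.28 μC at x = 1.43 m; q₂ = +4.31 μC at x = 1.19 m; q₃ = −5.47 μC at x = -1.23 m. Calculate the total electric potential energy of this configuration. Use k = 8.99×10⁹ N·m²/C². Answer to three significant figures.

The work to assemble the configuration equals its total potential energy, U = Σ kqᵢqⱼ/rᵢⱼ over all pairs.
Pair separations: r₁₂ = 0.240 m, r₁₃ = 2.66 m, r₂₃ = 2.42 m.
U = (1.34) + (-0.153) + (-0.0876) = 1.10 J.

1.10 J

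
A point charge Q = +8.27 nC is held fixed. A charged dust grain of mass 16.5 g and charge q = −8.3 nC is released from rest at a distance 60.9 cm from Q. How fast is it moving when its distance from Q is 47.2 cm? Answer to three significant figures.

5.97×10⁻³ m/s

Only the electrostatic force acts, so mechanical energy is conserved: ½mv² = U₁ − U₂ = kQq(1/r₁ − 1/r₂).
U₁ − U₂ = (8.99×10⁹ N·m²/C²)(8.27×10⁻⁹ C)(-8.30×10⁻⁹ C)(1/0.609 − 1/0.472) = 2.94×10⁻⁷ J.
v = √(2·2.94×10⁻⁷/0.0165) = 5.97×10⁻³ m/s.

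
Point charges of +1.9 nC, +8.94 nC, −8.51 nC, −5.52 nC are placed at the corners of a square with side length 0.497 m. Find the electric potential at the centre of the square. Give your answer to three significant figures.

The total potential is the scalar sum of each charge's contribution, V = Σ kqᵢ/rᵢ.
The distance from each corner to the centre is a√2/2 = 0.351 m.
V = k[(1.90×10⁻⁹)/(0.351) + (8.94×10⁻⁹)/(0.351) + (-8.51×10⁻⁹)/(0.351) + (-5.52×10⁻⁹)/(0.351)] = -81.6 V.

-81.6 V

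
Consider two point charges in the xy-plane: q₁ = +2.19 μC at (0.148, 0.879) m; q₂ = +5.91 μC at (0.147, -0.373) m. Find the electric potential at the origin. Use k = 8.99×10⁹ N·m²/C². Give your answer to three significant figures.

1.55×10⁵ V

The total potential is the scalar sum of each charge's contribution, V = Σ kqᵢ/rᵢ.
Distances from the field point to each charge: r₁ = 0.891 m, r₂ = 0.401 m.
V = k[(2.19×10⁻⁶)/(0.891) + (5.91×10⁻⁶)/(0.401)] = 1.55×10⁵ V.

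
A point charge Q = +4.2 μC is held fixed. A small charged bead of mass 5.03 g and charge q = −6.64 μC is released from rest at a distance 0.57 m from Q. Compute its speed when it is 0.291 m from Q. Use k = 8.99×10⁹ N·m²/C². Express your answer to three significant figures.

Only the electrostatic force acts, so mechanical energy is conserved: ½mv² = U₁ − U₂ = kQq(1/r₁ − 1/r₂).
U₁ − U₂ = (8.99×10⁹ N·m²/C²)(4.20×10⁻⁶ C)(-6.64×10⁻⁶ C)(1/0.570 − 1/0.291) = 0.422 J.
v = √(2·0.422/5.03×10⁻³) = 12.9 m/s.

12.9 m/s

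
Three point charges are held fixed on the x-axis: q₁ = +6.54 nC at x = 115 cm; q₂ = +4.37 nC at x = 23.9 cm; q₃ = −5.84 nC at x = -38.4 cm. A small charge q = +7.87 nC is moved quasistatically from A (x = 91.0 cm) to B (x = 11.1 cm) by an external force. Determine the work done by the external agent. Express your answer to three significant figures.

-4.33×10⁻⁸ J

For quasistatic motion the external work equals the change in potential energy: W_ext = qΔV = q(V_B − V_A).
At A: distances to the source charges are 0.240 m, 0.671 m, 1.29 m; V_A = Σ kqᵢ/rᵢ = 263 V.
At B: distances to the source charges are 1.04 m, 0.128 m, 0.495 m; V_B = Σ kqᵢ/rᵢ = 257 V.
ΔV = V_B − V_A = -5.51 V.
W_ext = qΔV = (7.87×10⁻⁹ C)(-5.51 V) = -4.33×10⁻⁸ J.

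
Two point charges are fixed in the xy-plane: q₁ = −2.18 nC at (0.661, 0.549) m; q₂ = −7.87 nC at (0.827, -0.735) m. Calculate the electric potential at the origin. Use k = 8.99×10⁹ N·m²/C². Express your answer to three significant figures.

-86.8 V

Electric potential is a scalar, so the contributions from each charge add algebraically: V = Σ kqᵢ/rᵢ.
Distances from the field point to each charge: r₁ = 0.859 m, r₂ = 1.11 m.
V = k[(-2.18×10⁻⁹)/(0.859) + (-7.87×10⁻⁹)/(1.11)] = -86.8 V.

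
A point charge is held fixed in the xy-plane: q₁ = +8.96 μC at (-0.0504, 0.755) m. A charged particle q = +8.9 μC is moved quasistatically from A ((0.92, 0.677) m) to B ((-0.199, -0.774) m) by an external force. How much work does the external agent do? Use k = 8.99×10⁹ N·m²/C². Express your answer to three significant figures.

For quasistatic motion the external work equals the change in potential energy: W_ext = qΔV = q(V_B − V_A).
At A: distance to the source charge is 0.974 m; V_A = kq₁/r = 8.27×10⁴ V.
At B: distance to the source charge is 1.54 m; V_B = kq₁/r = 5.24×10⁴ V.
ΔV = V_B − V_A = -3.03×10⁴ V.
W_ext = qΔV = (8.90×10⁻⁶ C)(-3.03×10⁴ V) = -0.270 J.

-0.270 J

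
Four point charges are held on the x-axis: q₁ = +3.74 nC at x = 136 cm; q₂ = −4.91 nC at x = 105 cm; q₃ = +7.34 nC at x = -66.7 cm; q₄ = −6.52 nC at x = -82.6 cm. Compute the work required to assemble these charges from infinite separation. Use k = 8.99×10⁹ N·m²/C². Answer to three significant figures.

The assembly work is the sum of pairwise potential energies, U = Σ_{i<j} kqᵢqⱼ/rᵢⱼ.
Pair separations: r₁₂ = 0.310 m, r₁₃ = 2.03 m, r₁₄ = 2.19 m, r₂₃ = 1.72 m, r₂₄ = 1.88 m, r₃₄ = 0.159 m.
Summing all 6 pair terms gives U = -3.25×10⁻⁶ J.

-3.25×10⁻⁶ J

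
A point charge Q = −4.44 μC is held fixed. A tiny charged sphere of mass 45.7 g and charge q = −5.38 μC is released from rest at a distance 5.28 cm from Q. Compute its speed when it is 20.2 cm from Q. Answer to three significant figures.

Only the electrostatic force acts, so mechanical energy is conserved: ½mv² = U₁ − U₂ = kQq(1/r₁ − 1/r₂).
U₁ − U₂ = (8.99×10⁹ N·m²/C²)(-4.44×10⁻⁶ C)(-5.38×10⁻⁶ C)(1/0.0528 − 1/0.202) = 3.00 J.
v = √(2·3.00/0.0457) = 11.5 m/s.

11.5 m/s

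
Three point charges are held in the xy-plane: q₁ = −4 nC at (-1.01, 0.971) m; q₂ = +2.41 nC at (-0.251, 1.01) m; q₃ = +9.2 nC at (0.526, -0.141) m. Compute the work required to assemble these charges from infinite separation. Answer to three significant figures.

The assembly work is the sum of pairwise potential energies, U = Σ_{i<j} kqᵢqⱼ/rᵢⱼ.
Pair separations: r₁₂ = 0.760 m, r₁₃ = 1.90 m, r₂₃ = 1.39 m.
U = (-1.14×10⁻⁷) + (-1.74×10⁻⁷) + (1.44×10⁻⁷) = -1.45×10⁻⁷ J.

-1.45×10⁻⁷ J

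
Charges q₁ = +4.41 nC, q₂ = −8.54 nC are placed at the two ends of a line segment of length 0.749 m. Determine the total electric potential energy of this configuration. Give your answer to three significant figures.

-4.52×10⁻⁷ J

The assembly work is the sum of pairwise potential energies, U = Σ_{i<j} kqᵢqⱼ/rᵢⱼ.
The separation is r = 0.749 m.
U = (-4.52×10⁻⁷) = -4.52×10⁻⁷ J.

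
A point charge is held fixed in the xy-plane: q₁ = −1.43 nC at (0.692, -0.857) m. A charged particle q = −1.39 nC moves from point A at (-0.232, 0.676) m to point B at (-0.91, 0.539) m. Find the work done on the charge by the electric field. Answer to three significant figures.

1.57×10⁻⁹ J

The work done by the electric force is W_field = −ΔU = −q(V_B − V_A) = q(V_A − V_B).
At A: distance to the source charge is 1.79 m; V_A = kq₁/r = -7.18 V.
At B: distance to the source charge is 2.12 m; V_B = kq₁/r = -6.05 V.
ΔV = V_B − V_A = 1.13 V.
W_field = −qΔV = −(-1.39×10⁻⁹ C)(1.13 V) = 1.57×10⁻⁹ J.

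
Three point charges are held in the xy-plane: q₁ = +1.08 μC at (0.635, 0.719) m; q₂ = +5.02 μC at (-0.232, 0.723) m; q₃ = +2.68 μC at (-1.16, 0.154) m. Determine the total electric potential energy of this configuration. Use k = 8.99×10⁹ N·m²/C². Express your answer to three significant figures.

The work to assemble the configuration equals its total potential energy, U = Σ kqᵢqⱼ/rᵢⱼ over all pairs.
Pair separations: r₁₂ = 0.867 m, r₁₃ = 1.88 m, r₂₃ = 1.09 m.
U = (0.0562) + (0.0138) + (0.111) = 0.181 J.

0.181 J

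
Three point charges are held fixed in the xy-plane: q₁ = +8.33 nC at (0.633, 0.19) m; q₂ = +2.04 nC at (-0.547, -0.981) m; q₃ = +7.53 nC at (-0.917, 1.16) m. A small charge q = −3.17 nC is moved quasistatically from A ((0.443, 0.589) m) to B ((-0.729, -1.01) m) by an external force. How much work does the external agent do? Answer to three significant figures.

1.69×10⁻⁷ J

For quasistatic motion the external work equals the change in potential energy: W_ext = qΔV = q(V_B − V_A).
At A: distances to the source charges are 0.442 m, 1.86 m, 1.48 m; V_A = Σ kqᵢ/rᵢ = 225 V.
At B: distances to the source charges are 1.82 m, 0.184 m, 2.18 m; V_B = Σ kqᵢ/rᵢ = 172 V.
ΔV = V_B − V_A = -53.4 V.
W_ext = qΔV = (-3.17×10⁻⁹ C)(-53.4 V) = 1.69×10⁻⁷ J.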